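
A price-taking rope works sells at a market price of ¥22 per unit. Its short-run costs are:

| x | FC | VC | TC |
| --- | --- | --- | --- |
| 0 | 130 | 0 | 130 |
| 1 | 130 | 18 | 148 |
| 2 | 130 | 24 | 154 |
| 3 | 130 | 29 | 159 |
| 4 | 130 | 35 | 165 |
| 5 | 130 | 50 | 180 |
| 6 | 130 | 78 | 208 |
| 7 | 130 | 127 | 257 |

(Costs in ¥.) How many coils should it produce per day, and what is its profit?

Tabulate TR − TC: x=0: -130; x=1: -126; x=2: -110; x=3: -93; x=4: -77; x=5: -70; x=6: -76; x=7: -103.
Profit is maximized at x = 5. AVC there is 50/5 = ¥10 ≤ P, so producing beats shutting down (which would give -¥130).

x = 5; profit = -¥70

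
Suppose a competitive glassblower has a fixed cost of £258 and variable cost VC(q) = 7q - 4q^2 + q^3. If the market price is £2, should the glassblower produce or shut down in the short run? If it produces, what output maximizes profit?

Shut down

Variable cost is VC = 7q - 4q^2 + q^3, so AVC = VC/q = 7 - 4q + q^2 and MC = dTC/dq = 7 - 8q + 3q^2.
AVC is minimized where dAVC/dq = -4 + 2q = 0, at q = 2; min AVC = 7 - 4·2 + 2^2 = £3.
Since P = £2 < min AVC = £3, price fails to cover variable cost at any output.
The firm minimizes its loss by shutting down and losing only its fixed cost of £258.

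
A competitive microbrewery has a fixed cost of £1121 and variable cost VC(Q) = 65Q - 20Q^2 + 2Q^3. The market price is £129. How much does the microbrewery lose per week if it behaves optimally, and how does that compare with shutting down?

Profit = -£353 at Q = 8

AVC = 65 - 20Q + 2Q^2; min AVC = £15 at Q = 5. Since P = £129 ≥ min AVC, the firm produces.
MC = 65 - 40Q + 6Q^2. Setting P = MC and taking the root on the rising branch gives Q* = 8.
TR = 129·8 = 1032. TC = 1121 + 264 = 1385. Profit = 1032 − 1385 = -£353.
By producing, the firm covers all variable cost plus £768 of fixed cost; shutting down would lose the full £1121.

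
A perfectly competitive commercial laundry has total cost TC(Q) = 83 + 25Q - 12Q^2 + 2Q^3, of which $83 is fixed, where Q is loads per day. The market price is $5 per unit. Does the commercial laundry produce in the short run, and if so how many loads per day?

Shut down

Strip out fixed cost: VC = 25Q - 12Q^2 + 2Q^3. Then AVC = 25 - 12Q + 2Q^2 and MC = 25 - 24Q + 6Q^2.
The AVC parabola has its vertex at Q = 12/4 = 3, where AVC = 25 - 12·3 + 2·3^2 = $7.
P = $5 lies below min AVC = $7; no output level covers variable cost.
The firm minimizes its loss by shutting down and losing only its fixed cost of $83.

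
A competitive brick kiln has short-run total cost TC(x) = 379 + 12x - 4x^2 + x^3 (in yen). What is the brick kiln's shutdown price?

Short-run supply begins at min AVC. From VC = 12x - 4x^2 + x^3, AVC = 12 - 4x + x^2.
dAVC/dx = -4 + 2x = 0 gives x = 2. min AVC = 12 - 4·2 + 2^2 = 8.
The firm shuts down for any P below ¥8.

¥8 per unit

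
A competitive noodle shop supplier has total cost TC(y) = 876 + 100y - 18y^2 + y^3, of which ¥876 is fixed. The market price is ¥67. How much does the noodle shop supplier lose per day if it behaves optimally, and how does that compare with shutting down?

AVC = 100 - 18y + y^2 has its minimum ¥19 at y = 9; price ¥67 clears that bar, so the firm operates.
With MC = 100 - 36y + 3y^2, P = MC on the upward-sloping part at y* = 11.
TR = 67·11 = 737. TC = 876 + 253 = 1129. Profit = 737 − 1129 = -¥392.
By producing, the firm covers all variable cost plus ¥484 of fixed cost; shutting down would lose the full ¥876.

Profit = -¥392 at y = 11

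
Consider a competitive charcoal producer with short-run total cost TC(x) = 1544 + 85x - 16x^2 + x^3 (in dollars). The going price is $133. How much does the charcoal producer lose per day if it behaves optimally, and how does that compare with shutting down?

AVC = 85 - 16x + x^2 has its minimum $21 at x = 8; price $133 clears that bar, so the firm operates.
With MC = 85 - 32x + 3x^2, P = MC on the upward-sloping part at x* = 12.
TR = 133·12 = 1596. TC = 1544 + 444 = 1988. Profit = 1596 − 1988 = -$392.
That loss of $392 beats the $1544 the firm would lose by shutting down; producing recovers $1152 of fixed cost.

Profit = -$392 at x = 12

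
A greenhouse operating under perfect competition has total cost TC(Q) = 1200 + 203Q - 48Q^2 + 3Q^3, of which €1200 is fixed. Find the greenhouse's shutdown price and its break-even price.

Shutdown price = min AVC. AVC = 203 - 48Q + 3Q^2, with vertex at Q = 8 and minimum €11.
ATC = 1200/Q + 203 - 48Q + 3Q^2. Setting dATC/dQ = −1200/Q^2 − 48 + 6Q = 0 gives Q = 10 (since 6·10^3 − 48·10^2 = 1200).
min ATC = 1200/10 + 203 − 48·10 + 3·10^2 = €143. That is the break-even price.
For €11 ≤ P < €143 the firm produces at a loss; below €11 it shuts down.

Shutdown price = €11; break-even price = €143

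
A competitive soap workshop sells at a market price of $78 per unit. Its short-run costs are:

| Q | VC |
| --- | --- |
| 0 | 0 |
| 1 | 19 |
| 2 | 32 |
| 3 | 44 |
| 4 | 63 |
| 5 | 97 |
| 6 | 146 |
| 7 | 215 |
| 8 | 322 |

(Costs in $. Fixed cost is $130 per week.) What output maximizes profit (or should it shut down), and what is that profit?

Compute π = P·Q − TC at each output: Q=0: -130; Q=1: -71; Q=2: -6; Q=3: 60; Q=4: 119; Q=5: 163; Q=6: 192; Q=7: 201; Q=8: 172.
Profit is maximized at Q = 7. AVC there is 215/7 = $30.71 ≤ P, so producing beats shutting down (which would give -$130).

Q = 7; profit = $201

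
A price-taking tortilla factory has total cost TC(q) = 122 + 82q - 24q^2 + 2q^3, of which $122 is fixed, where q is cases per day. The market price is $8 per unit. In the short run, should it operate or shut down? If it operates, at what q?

From TC, MC = TC'(q) = 82 - 48q + 6q^2 and AVC = VC/q = 82 - 24q + 2q^2.
The AVC parabola has its vertex at q = 24/4 = 6, where AVC = 82 - 24·6 + 2·6^2 = $10.
P = $8 lies below min AVC = $10; no output level covers variable cost.
Best response: produce nothing and absorb the $122 fixed cost.

Shut down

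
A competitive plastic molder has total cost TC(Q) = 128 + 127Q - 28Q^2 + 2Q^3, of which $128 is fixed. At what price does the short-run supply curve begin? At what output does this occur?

$29 per unit, at Q = 7

The firm shuts down when price falls below the minimum of average variable cost. AVC = VC/Q = 127 - 28Q + 2Q^2.
At the minimum of AVC, MC = AVC. MC = 127 - 56Q + 6Q^2; setting MC = AVC gives 4Q^2 - 28Q = 0, so Q = 7. min AVC = 29.
The firm shuts down for any P below $29.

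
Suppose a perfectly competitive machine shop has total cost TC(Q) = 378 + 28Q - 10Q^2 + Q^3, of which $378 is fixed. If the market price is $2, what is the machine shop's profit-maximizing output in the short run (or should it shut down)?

Shut down

From TC, MC = TC'(Q) = 28 - 20Q + 3Q^2 and AVC = VC/Q = 28 - 10Q + Q^2.
AVC is minimized where dAVC/dQ = -10 + 2Q = 0, at Q = 5; min AVC = 28 - 10·5 + 5^2 = $3.
With P < min AVC ($2 < $3), every unit sold adds to the loss.
Shutting down limits the loss to fixed cost, $378.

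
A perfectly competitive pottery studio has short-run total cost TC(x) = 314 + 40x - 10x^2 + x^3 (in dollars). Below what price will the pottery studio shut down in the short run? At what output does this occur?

Short-run supply begins at min AVC. From VC = 40x - 10x^2 + x^3, AVC = 40 - 10x + x^2.
dAVC/dx = -10 + 2x = 0 gives x = 5. min AVC = 40 - 10·5 + 5^2 = 15.
The firm shuts down for any P below $15.

$15 per unit, at x = 5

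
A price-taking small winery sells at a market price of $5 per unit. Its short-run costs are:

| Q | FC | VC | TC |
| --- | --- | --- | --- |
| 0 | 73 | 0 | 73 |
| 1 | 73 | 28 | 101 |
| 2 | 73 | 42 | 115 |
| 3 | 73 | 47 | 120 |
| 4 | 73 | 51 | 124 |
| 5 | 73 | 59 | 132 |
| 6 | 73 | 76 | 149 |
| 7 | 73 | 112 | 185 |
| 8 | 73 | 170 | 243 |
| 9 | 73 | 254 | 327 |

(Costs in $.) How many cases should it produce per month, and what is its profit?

Q = 0 (shut down); profit = -$73

Profit at each row (π = 5Q − TC): Q=0: -73; Q=1: -96; Q=2: -105; Q=3: -105; Q=4: -104; Q=5: -107; Q=6: -119; Q=7: -150; Q=8: -203; Q=9: -282.
Profit is highest at Q = 0. Equivalently, the lowest AVC in the table is 59/5 ≈ $11.80 at Q = 5, and P = $5 falls below it — price never covers variable cost, so the firm shuts down and loses only its fixed cost.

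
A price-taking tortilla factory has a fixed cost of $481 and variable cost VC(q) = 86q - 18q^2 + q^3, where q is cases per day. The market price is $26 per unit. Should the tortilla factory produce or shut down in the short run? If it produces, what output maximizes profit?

Produce at q = 10

Variable cost is VC = 86q - 18q^2 + q^3, so AVC = VC/q = 86 - 18q + q^2 and MC = dTC/dq = 86 - 36q + 3q^2.
AVC is minimized where dAVC/dq = -18 + 2q = 0, at q = 9; min AVC = 86 - 18·9 + 9^2 = $5.
Since P = $26 ≥ min AVC = $5, price covers variable cost and the firm should produce.
Set P = MC: 26 = 86 - 36q + 3q^2 → 60 - 36q + 3q^2 = 0. The roots are q = 2 and q = 10; the profit-maximizing output is on the rising part of MC, so q* = 10.
Check: AVC at q = 10 is $6 ≤ P, so revenue covers variable cost.
Profit = P·q − TC = 26·10 − 541 = -$281, a loss, but smaller than the $481 fixed cost the firm would lose by shutting down.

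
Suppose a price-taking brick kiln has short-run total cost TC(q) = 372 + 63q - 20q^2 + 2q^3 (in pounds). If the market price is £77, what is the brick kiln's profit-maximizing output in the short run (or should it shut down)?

Produce at q = 7

From TC, MC = TC'(q) = 63 - 40q + 6q^2 and AVC = VC/q = 63 - 20q + 2q^2.
The AVC parabola has its vertex at q = 20/4 = 5, where AVC = 63 - 20·5 + 2·5^2 = £13.
P = £77 exceeds min AVC = £13, so the firm stays open.
Set P = MC: 77 = 63 - 40q + 6q^2 → -14 - 40q + 6q^2 = 0. The roots are q = -1/3 and q = 7; the profit-maximizing output is on the rising part of MC, so q* = 7.
Check: AVC at q = 7 is £21 ≤ P, so revenue covers variable cost.
Profit = P·q − TC = 77·7 − 519 = £20.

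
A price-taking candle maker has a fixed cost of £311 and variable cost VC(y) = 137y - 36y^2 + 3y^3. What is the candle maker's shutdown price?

The firm shuts down when price falls below the minimum of average variable cost. AVC = VC/y = 137 - 36y + 3y^2.
dAVC/dy = -36 + 6y = 0 gives y = 6. min AVC = 137 - 36·6 + 3·6^2 = 29.
The firm shuts down for any P below £29.

£29 per unit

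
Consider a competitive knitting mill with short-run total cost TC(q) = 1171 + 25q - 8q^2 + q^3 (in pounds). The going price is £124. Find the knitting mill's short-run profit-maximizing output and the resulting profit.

AVC = 25 - 8q + q^2; min AVC = £9 at q = 4. Since P = £124 ≥ min AVC, the firm produces.
MC = 25 - 16q + 3q^2. Setting P = MC and taking the root on the rising branch gives q* = 9.
TR = 124·9 = 1116. TC = 1171 + 306 = 1477. Profit = 1116 − 1477 = -£361.
By producing, the firm covers all variable cost plus £810 of fixed cost; shutting down would lose the full £1171.

Profit = -£361 at q = 9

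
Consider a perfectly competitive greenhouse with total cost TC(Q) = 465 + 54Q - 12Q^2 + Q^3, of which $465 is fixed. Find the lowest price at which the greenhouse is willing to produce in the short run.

$18 per unit

The firm shuts down when price falls below the minimum of average variable cost. AVC = VC/Q = 54 - 12Q + Q^2.
dAVC/dQ = -12 + 2Q = 0 gives Q = 6. min AVC = 54 - 12·6 + 6^2 = 18.
For P < $18 the firm produces nothing.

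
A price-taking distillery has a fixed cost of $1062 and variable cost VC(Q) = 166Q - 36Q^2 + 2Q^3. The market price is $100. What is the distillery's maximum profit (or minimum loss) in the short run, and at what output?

AVC = 166 - 36Q + 2Q^2; min AVC = $4 at Q = 9. Since P = $100 ≥ min AVC, the firm produces.
MC = 166 - 72Q + 6Q^2. Setting P = MC and taking the root on the rising branch gives Q* = 11.
TR = 100·11 = 1100. TC = 1062 + 132 = 1194. Profit = 1100 − 1194 = -$94.
Shutting down would mean losing the fixed cost of $1062, so operating at a loss of $94 is better by $968.

Profit = -$94 at Q = 11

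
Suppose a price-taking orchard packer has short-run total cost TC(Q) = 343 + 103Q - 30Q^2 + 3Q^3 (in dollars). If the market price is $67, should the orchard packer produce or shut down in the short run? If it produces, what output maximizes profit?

Strip out fixed cost: VC = 103Q - 30Q^2 + 3Q^3. Then AVC = 103 - 30Q + 3Q^2 and MC = 103 - 60Q + 9Q^2.
AVC is minimized where dAVC/dQ = -30 + 6Q = 0, at Q = 5; min AVC = 103 - 30·5 + 3·5^2 = $28.
Because $67 ≥ $28, revenue can cover variable cost; the firm operates.
Solving P = MC: 36 - 60Q + 9Q^2 = 0 ⇒ Q = 2/3 or 6. On the upward-sloping branch, Q* = 6.
Check: AVC at Q = 6 is $31 ≤ P, so revenue covers variable cost.
Profit = P·Q − TC = 67·6 − 529 = -$127, a loss, but smaller than the $343 fixed cost the firm would lose by shutting down.

Produce at Q = 6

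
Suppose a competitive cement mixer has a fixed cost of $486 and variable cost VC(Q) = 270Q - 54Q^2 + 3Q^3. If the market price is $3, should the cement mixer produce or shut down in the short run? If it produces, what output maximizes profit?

Shut down

From TC, MC = TC'(Q) = 270 - 108Q + 9Q^2 and AVC = VC/Q = 270 - 54Q + 3Q^2.
AVC hits its minimum where MC = AVC, at Q = 9, giving min AVC = 270 - 54·9 + 3·9^2 = $27.
P = $3 lies below min AVC = $27; no output level covers variable cost.
The firm minimizes its loss by shutting down and losing only its fixed cost of $486.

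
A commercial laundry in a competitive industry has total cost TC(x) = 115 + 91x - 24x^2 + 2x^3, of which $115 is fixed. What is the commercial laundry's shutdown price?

$19 per unit

The shutdown price is the minimum of AVC. VC = 91x - 24x^2 + 2x^3, so AVC = 91 - 24x + 2x^2.
At the minimum of AVC, MC = AVC. MC = 91 - 48x + 6x^2; setting MC = AVC gives 4x^2 - 24x = 0, so x = 6. min AVC = 19.
For P < $19 the firm produces nothing.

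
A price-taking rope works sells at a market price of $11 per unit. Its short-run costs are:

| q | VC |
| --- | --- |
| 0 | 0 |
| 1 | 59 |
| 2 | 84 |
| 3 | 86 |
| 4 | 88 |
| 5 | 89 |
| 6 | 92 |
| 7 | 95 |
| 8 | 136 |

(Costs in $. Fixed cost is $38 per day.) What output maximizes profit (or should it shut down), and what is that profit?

Profit at each row (π = 11q − TC): q=0: -38; q=1: -86; q=2: -100; q=3: -91; q=4: -82; q=5: -72; q=6: -64; q=7: -56; q=8: -86.
Profit is highest at q = 0. Equivalently, the lowest AVC in the table is 95/7 ≈ $13.57 at q = 7, and P = $11 falls below it — price never covers variable cost, so the firm shuts down and loses only its fixed cost.

q = 0 (shut down); profit = -$38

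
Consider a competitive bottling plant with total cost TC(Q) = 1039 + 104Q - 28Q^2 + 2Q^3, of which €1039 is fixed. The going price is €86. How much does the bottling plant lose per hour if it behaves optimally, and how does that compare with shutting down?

AVC = 104 - 28Q + 2Q^2; min AVC = €6 at Q = 7. Since P = €86 ≥ min AVC, the firm produces.
With MC = 104 - 56Q + 6Q^2, P = MC on the upward-sloping part at Q* = 9.
TR = 86·9 = 774. TC = 1039 + 126 = 1165. Profit = 774 − 1165 = -€391.
That loss of €391 beats the €1039 the firm would lose by shutting down; producing recovers €648 of fixed cost.

Profit = -€391 at Q = 9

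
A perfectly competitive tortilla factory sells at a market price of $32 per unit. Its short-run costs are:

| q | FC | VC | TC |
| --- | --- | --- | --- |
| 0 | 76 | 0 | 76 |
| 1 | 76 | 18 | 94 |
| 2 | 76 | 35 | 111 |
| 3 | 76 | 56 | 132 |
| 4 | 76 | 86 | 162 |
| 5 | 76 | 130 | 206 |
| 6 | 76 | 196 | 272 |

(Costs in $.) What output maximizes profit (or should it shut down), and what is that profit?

Compute π = P·q − TC at each output: q=0: -76; q=1: -62; q=2: -47; q=3: -36; q=4: -34; q=5: -46; q=6: -80.
Profit is maximized at q = 4. AVC there is 86/4 = $21.50 ≤ P, so producing beats shutting down (which would give -$76).

q = 4; profit = -$34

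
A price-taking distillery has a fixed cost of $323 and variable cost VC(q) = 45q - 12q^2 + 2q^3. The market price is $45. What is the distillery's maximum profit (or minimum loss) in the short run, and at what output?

Profit = -$259 at q = 4

AVC = 45 - 12q + 2q^2 has its minimum $27 at q = 3; price $45 clears that bar, so the firm operates.
With MC = 45 - 24q + 6q^2, P = MC on the upward-sloping part at q* = 4.
TR = 45·4 = 180. TC = 323 + 116 = 439. Profit = 180 − 439 = -$259.
Shutting down would mean losing the fixed cost of $323, so operating at a loss of $259 is better by $64.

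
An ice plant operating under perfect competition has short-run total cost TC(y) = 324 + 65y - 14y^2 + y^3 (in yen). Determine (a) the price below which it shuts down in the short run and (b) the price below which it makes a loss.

Shutdown price = ¥16; break-even price = ¥56

Shutdown price = min AVC. AVC = 65 - 14y + y^2, with vertex at y = 7 and minimum ¥16.
ATC = 324/y + 65 - 14y + y^2. Setting dATC/dy = −324/y^2 − 14 + 2y = 0 gives y = 9 (since 2·9^3 − 14·9^2 = 324).
min ATC = 324/9 + 65 − 14·9 + 9^2 = ¥56. That is the break-even price.
Between these two prices the firm operates at a loss; above ¥56 it earns a profit.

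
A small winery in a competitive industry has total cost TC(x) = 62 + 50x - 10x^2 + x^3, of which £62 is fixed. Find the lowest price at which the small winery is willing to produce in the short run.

£25 per unit

Short-run supply begins at min AVC. From VC = 50x - 10x^2 + x^3, AVC = 50 - 10x + x^2.
dAVC/dx = -10 + 2x = 0 gives x = 5. min AVC = 50 - 10·5 + 5^2 = 25.
For P < £25 the firm produces nothing.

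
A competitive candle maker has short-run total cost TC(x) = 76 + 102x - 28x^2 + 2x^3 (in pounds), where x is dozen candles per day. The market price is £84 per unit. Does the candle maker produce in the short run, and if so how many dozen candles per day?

Variable cost is VC = 102x - 28x^2 + 2x^3, so AVC = VC/x = 102 - 28x + 2x^2 and MC = dTC/dx = 102 - 56x + 6x^2.
AVC is minimized where dAVC/dx = -28 + 4x = 0, at x = 7; min AVC = 102 - 28·7 + 2·7^2 = £4.
Because £84 ≥ £4, revenue can cover variable cost; the firm operates.
Set P = MC: 84 = 102 - 56x + 6x^2 → 18 - 56x + 6x^2 = 0. The roots are x = 1/3 and x = 9; the profit-maximizing output is on the rising part of MC, so x* = 9.
Check: AVC at x = 9 is £12 ≤ P, so revenue covers variable cost.
Profit = P·x − TC = 84·9 − 184 = £572.

Produce at x = 9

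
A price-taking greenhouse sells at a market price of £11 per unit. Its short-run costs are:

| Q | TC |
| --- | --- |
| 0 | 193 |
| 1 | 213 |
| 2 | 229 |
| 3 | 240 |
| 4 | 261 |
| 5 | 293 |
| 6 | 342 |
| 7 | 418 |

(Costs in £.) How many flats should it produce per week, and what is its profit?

Q = 0 (shut down); profit = -£193

Compute π = P·Q − TC at each output: Q=0: -193; Q=1: -202; Q=2: -207; Q=3: -207; Q=4: -217; Q=5: -238; Q=6: -276; Q=7: -341.
Profit is highest at Q = 0. Equivalently, the lowest AVC in the table is 47/3 ≈ £15.67 at Q = 3, and P = £11 falls below it — price never covers variable cost, so the firm shuts down and loses only its fixed cost.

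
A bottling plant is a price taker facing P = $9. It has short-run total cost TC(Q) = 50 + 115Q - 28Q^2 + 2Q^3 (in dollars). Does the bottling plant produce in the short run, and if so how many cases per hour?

Variable cost is VC = 115Q - 28Q^2 + 2Q^3, so AVC = VC/Q = 115 - 28Q + 2Q^2 and MC = dTC/dQ = 115 - 56Q + 6Q^2.
The AVC parabola has its vertex at Q = 28/4 = 7, where AVC = 115 - 28·7 + 2·7^2 = $17.
With P < min AVC ($9 < $17), every unit sold adds to the loss.
The firm minimizes its loss by shutting down and losing only its fixed cost of $50.

Shut down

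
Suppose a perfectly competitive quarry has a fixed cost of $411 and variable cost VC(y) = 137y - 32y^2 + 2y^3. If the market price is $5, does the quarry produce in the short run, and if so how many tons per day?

From TC, MC = TC'(y) = 137 - 64y + 6y^2 and AVC = VC/y = 137 - 32y + 2y^2.
AVC is minimized where dAVC/dy = -32 + 4y = 0, at y = 8; min AVC = 137 - 32·8 + 2·8^2 = $9.
P = $5 lies below min AVC = $9; no output level covers variable cost.
Shutting down limits the loss to fixed cost, $411.

Shut down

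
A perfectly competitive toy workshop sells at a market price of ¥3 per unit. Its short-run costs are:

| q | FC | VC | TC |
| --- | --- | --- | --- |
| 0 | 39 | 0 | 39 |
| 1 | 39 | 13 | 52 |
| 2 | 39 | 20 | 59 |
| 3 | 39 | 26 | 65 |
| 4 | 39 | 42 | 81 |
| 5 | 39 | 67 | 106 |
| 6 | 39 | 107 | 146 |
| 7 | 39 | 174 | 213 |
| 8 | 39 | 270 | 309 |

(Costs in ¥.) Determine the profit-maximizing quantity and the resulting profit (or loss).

q = 0 (shut down); profit = -¥39

Tabulate TR − TC: q=0: -39; q=1: -49; q=2: -53; q=3: -56; q=4: -69; q=5: -91; q=6: -128; q=7: -192; q=8: -285.
Profit is highest at q = 0. Equivalently, the lowest AVC in the table is 26/3 ≈ ¥8.67 at q = 3, and P = ¥3 falls below it — price never covers variable cost, so the firm shuts down and loses only its fixed cost.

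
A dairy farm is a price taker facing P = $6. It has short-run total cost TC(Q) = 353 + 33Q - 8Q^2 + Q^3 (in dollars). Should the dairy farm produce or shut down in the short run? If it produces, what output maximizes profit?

Strip out fixed cost: VC = 33Q - 8Q^2 + Q^3. Then AVC = 33 - 8Q + Q^2 and MC = 33 - 16Q + 3Q^2.
AVC is minimized where dAVC/dQ = -8 + 2Q = 0, at Q = 4; min AVC = 33 - 8·4 + 4^2 = $17.
With P < min AVC ($6 < $17), every unit sold adds to the loss.
The firm minimizes its loss by shutting down and losing only its fixed cost of $353.

Shut down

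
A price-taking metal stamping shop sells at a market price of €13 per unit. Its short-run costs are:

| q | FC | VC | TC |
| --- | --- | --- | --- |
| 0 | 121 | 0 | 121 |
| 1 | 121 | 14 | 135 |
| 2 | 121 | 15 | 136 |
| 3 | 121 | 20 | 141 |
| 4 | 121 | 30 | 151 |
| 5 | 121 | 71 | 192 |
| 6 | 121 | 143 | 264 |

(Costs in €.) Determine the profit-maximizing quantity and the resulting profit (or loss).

q = 4; profit = -€99

Compute π = P·q − TC at each output: q=0: -121; q=1: -122; q=2: -110; q=3: -102; q=4: -99; q=5: -127; q=6: -186.
Profit is maximized at q = 4. AVC there is 30/4 = €7.50 ≤ P, so producing beats shutting down (which would give -€121).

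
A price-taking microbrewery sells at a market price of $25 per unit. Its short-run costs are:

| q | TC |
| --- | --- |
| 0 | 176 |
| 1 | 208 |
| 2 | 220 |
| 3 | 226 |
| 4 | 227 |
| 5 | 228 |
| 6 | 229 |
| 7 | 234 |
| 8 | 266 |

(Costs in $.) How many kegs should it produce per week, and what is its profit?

q = 7; profit = -$59

Profit at each row (π = 25q − TC): q=0: -176; q=1: -183; q=2: -170; q=3: -151; q=4: -127; q=5: -103; q=6: -79; q=7: -59; q=8: -66.
Profit is maximized at q = 7. AVC there is 58/7 = $8.29 ≤ P, so producing beats shutting down (which would give -$176).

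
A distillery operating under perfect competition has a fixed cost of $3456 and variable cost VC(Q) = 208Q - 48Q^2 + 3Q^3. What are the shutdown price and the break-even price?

Shutdown price = min AVC. AVC = 208 - 48Q + 3Q^2, with vertex at Q = 8 and minimum $16.
ATC = 3456/Q + 208 - 48Q + 3Q^2. Setting dATC/dQ = −3456/Q^2 − 48 + 6Q = 0 gives Q = 12 (since 6·12^3 − 48·12^2 = 3456).
min ATC = 3456/12 + 208 − 48·12 + 3·12^2 = $352. That is the break-even price.
For $16 ≤ P < $352 the firm produces at a loss; below $16 it shuts down.

Shutdown price = $16; break-even price = $352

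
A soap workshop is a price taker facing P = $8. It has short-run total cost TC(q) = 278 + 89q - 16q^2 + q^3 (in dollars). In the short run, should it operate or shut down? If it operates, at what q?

Strip out fixed cost: VC = 89q - 16q^2 + q^3. Then AVC = 89 - 16q + q^2 and MC = 89 - 32q + 3q^2.
AVC hits its minimum where MC = AVC, at q = 8, giving min AVC = 89 - 16·8 + 8^2 = $25.
With P < min AVC ($8 < $25), every unit sold adds to the loss.
The firm minimizes its loss by shutting down and losing only its fixed cost of $278.

Shut down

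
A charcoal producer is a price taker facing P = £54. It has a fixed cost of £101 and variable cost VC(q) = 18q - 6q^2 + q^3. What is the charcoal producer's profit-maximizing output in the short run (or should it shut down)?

Strip out fixed cost: VC = 18q - 6q^2 + q^3. Then AVC = 18 - 6q + q^2 and MC = 18 - 12q + 3q^2.
AVC hits its minimum where MC = AVC, at q = 3, giving min AVC = 18 - 6·3 + 3^2 = £9.
Since P = £54 ≥ min AVC = £9, price covers variable cost and the firm should produce.
Set P = MC: 54 = 18 - 12q + 3q^2 → -36 - 12q + 3q^2 = 0. The roots are q = -2 and q = 6; the profit-maximizing output is on the rising part of MC, so q* = 6.
Check: AVC at q = 6 is £18 ≤ P, so revenue covers variable cost.
Profit = P·q − TC = 54·6 − 209 = £115.

Produce at q = 6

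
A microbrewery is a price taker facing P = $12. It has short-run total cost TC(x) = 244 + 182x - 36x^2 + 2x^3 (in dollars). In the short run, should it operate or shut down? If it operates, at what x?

Shut down

Strip out fixed cost: VC = 182x - 36x^2 + 2x^3. Then AVC = 182 - 36x + 2x^2 and MC = 182 - 72x + 6x^2.
AVC hits its minimum where MC = AVC, at x = 9, giving min AVC = 182 - 36·9 + 2·9^2 = $20.
With P < min AVC ($12 < $20), every unit sold adds to the loss.
The firm minimizes its loss by shutting down and losing only its fixed cost of $244.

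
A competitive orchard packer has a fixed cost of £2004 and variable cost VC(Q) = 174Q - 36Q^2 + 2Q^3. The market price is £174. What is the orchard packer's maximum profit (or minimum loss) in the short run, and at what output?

AVC = 174 - 36Q + 2Q^2; min AVC = £12 at Q = 9. Since P = £174 ≥ min AVC, the firm produces.
With MC = 174 - 72Q + 6Q^2, P = MC on the upward-sloping part at Q* = 12.
TR = 174·12 = 2088. TC = 2004 + 360 = 2364. Profit = 2088 − 2364 = -£276.
That loss of £276 beats the £2004 the firm would lose by shutting down; producing recovers £1728 of fixed cost.

Profit = -£276 at Q = 12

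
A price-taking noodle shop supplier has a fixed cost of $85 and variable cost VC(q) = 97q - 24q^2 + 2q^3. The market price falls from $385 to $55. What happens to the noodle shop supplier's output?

MC = 97 - 48q + 6q^2; the shutdown threshold is min AVC = $25 (at q = 6).
With P = $385 above the shutdown price, P = MC gives q = 12.
At P = $55 ≥ min AVC, set P = MC: q = 7. The firm stays open but cuts output.

Output falls from 12 to 7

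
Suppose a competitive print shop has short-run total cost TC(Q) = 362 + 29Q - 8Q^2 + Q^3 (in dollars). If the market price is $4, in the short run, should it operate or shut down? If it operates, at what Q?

Shut down

Variable cost is VC = 29Q - 8Q^2 + Q^3, so AVC = VC/Q = 29 - 8Q + Q^2 and MC = dTC/dQ = 29 - 16Q + 3Q^2.
AVC is minimized where dAVC/dQ = -8 + 2Q = 0, at Q = 4; min AVC = 29 - 8·4 + 4^2 = $13.
Since P = $4 < min AVC = $13, price fails to cover variable cost at any output.
Shutting down limits the loss to fixed cost, $362.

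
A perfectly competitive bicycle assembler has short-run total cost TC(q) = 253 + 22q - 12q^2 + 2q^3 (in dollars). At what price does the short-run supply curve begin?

The firm shuts down when price falls below the minimum of average variable cost. AVC = VC/q = 22 - 12q + 2q^2.
dAVC/dq = -12 + 4q = 0 gives q = 3. min AVC = 22 - 12·3 + 2·3^2 = 4.
The firm shuts down for any P below $4.

$4 per unit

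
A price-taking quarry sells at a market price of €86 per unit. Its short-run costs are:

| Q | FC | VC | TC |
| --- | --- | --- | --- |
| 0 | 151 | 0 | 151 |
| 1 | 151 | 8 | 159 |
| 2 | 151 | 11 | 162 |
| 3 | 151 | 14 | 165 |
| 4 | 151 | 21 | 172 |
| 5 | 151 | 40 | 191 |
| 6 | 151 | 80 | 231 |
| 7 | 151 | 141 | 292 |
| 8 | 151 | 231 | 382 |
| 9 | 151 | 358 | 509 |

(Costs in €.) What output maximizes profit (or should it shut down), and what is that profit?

Tabulate TR − TC: Q=0: -151; Q=1: -73; Q=2: 10; Q=3: 93; Q=4: 172; Q=5: 239; Q=6: 285; Q=7: 310; Q=8: 306; Q=9: 265.
Profit is maximized at Q = 7. AVC there is 141/7 = €20.14 ≤ P, so producing beats shutting down (which would give -€151).

Q = 7; profit = €310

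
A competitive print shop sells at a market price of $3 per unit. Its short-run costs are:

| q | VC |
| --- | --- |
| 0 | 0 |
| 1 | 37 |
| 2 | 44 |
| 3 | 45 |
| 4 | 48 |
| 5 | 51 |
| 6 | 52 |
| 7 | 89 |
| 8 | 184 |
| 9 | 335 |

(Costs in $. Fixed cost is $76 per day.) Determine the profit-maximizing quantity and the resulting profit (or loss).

Profit at each row (π = 3q − TC): q=0: -76; q=1: -110; q=2: -114; q=3: -112; q=4: -112; q=5: -112; q=6: -110; q=7: -144; q=8: -236; q=9: -384.
Profit is highest at q = 0. Equivalently, the lowest AVC in the table is 52/6 ≈ $8.67 at q = 6, and P = $3 falls below it — price never covers variable cost, so the firm shuts down and loses only its fixed cost.

q = 0 (shut down); profit = -$76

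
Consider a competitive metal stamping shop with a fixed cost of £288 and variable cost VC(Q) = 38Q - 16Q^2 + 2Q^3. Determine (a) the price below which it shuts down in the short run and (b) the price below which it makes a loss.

Shutdown price = £6; break-even price = £62

Shutdown price = min AVC. AVC = 38 - 16Q + 2Q^2, with vertex at Q = 4 and minimum £6.
ATC = 288/Q + 38 - 16Q + 2Q^2. Setting dATC/dQ = −288/Q^2 − 16 + 4Q = 0 gives Q = 6 (since 4·6^3 − 16·6^2 = 288).
min ATC = 288/6 + 38 − 16·6 + 2·6^2 = £62. That is the break-even price.
Between these two prices the firm operates at a loss; above £62 it earns a profit.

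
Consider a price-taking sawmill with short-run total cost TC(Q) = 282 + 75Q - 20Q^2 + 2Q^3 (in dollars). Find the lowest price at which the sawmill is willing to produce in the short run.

Short-run supply begins at min AVC. From VC = 75Q - 20Q^2 + 2Q^3, AVC = 75 - 20Q + 2Q^2.
At the minimum of AVC, MC = AVC. MC = 75 - 40Q + 6Q^2; setting MC = AVC gives 4Q^2 - 20Q = 0, so Q = 5. min AVC = 25.
For P < $25 the firm produces nothing.

$25 per unit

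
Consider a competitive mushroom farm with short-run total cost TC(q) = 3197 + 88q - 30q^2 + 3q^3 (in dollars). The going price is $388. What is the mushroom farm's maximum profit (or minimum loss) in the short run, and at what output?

Profit = -$197 at q = 10

AVC = 88 - 30q + 3q^2; min AVC = $13 at q = 5. Since P = $388 ≥ min AVC, the firm produces.
MC = 88 - 60q + 9q^2. Setting P = MC and taking the root on the rising branch gives q* = 10.
TR = 388·10 = 3880. TC = 3197 + 880 = 4077. Profit = 3880 − 4077 = -$197.
Shutting down would mean losing the fixed cost of $3197, so operating at a loss of $197 is better by $3000.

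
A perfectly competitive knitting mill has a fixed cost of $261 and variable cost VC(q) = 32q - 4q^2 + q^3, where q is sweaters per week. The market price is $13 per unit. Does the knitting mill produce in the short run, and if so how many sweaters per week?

Strip out fixed cost: VC = 32q - 4q^2 + q^3. Then AVC = 32 - 4q + q^2 and MC = 32 - 8q + 3q^2.
AVC is minimized where dAVC/dq = -4 + 2q = 0, at q = 2; min AVC = 32 - 4·2 + 2^2 = $28.
With P < min AVC ($13 < $28), every unit sold adds to the loss.
Best response: produce nothing and absorb the $261 fixed cost.

Shut down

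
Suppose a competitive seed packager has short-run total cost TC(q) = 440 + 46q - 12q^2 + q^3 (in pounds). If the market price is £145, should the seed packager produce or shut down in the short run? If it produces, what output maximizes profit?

Variable cost is VC = 46q - 12q^2 + q^3, so AVC = VC/q = 46 - 12q + q^2 and MC = dTC/dq = 46 - 24q + 3q^2.
AVC is minimized where dAVC/dq = -12 + 2q = 0, at q = 6; min AVC = 46 - 12·6 + 6^2 = £10.
P = £145 exceeds min AVC = £10, so the firm stays open.
Set P = MC: 145 = 46 - 24q + 3q^2 → -99 - 24q + 3q^2 = 0. The roots are q = -3 and q = 11; the profit-maximizing output is on the rising part of MC, so q* = 11.
Check: AVC at q = 11 is £35 ≤ P, so revenue covers variable cost.
Profit = P·q − TC = 145·11 − 825 = £770.

Produce at q = 11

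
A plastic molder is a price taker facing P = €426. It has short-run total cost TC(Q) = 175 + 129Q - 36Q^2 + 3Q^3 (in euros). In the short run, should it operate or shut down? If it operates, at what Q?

Produce at Q = 11

From TC, MC = TC'(Q) = 129 - 72Q + 9Q^2 and AVC = VC/Q = 129 - 36Q + 3Q^2.
AVC is minimized where dAVC/dQ = -36 + 6Q = 0, at Q = 6; min AVC = 129 - 36·6 + 3·6^2 = €21.
Because €426 ≥ €21, revenue can cover variable cost; the firm operates.
Solving P = MC: -297 - 72Q + 9Q^2 = 0 ⇒ Q = -3 or 11. On the upward-sloping branch, Q* = 11.
Check: AVC at Q = 11 is €96 ≤ P, so revenue covers variable cost.
Profit = P·Q − TC = 426·11 − 1231 = €3455.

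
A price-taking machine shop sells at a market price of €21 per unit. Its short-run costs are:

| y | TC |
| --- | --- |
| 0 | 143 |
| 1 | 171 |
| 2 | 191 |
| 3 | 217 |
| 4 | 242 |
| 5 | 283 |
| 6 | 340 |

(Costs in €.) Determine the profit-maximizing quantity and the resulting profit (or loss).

Profit at each row (π = 21y − TC): y=0: -143; y=1: -150; y=2: -149; y=3: -154; y=4: -158; y=5: -178; y=6: -214.
Profit is highest at y = 0. Equivalently, the lowest AVC in the table is 48/2 ≈ €24 at y = 2, and P = €21 falls below it — price never covers variable cost, so the firm shuts down and loses only its fixed cost.

y = 0 (shut down); profit = -€143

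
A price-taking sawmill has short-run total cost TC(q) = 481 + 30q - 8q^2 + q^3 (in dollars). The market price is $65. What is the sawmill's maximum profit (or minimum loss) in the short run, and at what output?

Profit = -$187 at q = 7

AVC = 30 - 8q + q^2 has its minimum $14 at q = 4; price $65 clears that bar, so the firm operates.
With MC = 30 - 16q + 3q^2, P = MC on the upward-sloping part at q* = 7.
TR = 65·7 = 455. TC = 481 + 161 = 642. Profit = 455 − 642 = -$187.
That loss of $187 beats the $481 the firm would lose by shutting down; producing recovers $294 of fixed cost.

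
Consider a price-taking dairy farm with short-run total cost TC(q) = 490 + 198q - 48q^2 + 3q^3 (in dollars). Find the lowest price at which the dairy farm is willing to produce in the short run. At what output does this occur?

$6 per unit, at q = 8

The firm shuts down when price falls below the minimum of average variable cost. AVC = VC/q = 198 - 48q + 3q^2.
At the minimum of AVC, MC = AVC. MC = 198 - 96q + 9q^2; setting MC = AVC gives 6q^2 - 48q = 0, so q = 8. min AVC = 6.
The firm shuts down for any P below $6.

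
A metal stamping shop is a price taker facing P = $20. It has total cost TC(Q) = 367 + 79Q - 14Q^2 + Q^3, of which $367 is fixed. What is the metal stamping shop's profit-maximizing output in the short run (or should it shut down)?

From TC, MC = TC'(Q) = 79 - 28Q + 3Q^2 and AVC = VC/Q = 79 - 14Q + Q^2.
AVC is minimized where dAVC/dQ = -14 + 2Q = 0, at Q = 7; min AVC = 79 - 14·7 + 7^2 = $30.
P = $20 lies below min AVC = $30; no output level covers variable cost.
Best response: produce nothing and absorb the $367 fixed cost.

Shut down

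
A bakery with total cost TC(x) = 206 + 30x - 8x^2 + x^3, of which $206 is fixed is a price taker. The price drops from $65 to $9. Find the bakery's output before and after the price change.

Output falls from 7 to 0 (the firm shuts down)

MC = 30 - 16x + 3x^2; the shutdown threshold is min AVC = $14 (at x = 4).
With P = $65 above the shutdown price, P = MC gives x = 7.
At P = $9 < min AVC = $14, price no longer covers variable cost at any output, so the firm shuts down: x = 0.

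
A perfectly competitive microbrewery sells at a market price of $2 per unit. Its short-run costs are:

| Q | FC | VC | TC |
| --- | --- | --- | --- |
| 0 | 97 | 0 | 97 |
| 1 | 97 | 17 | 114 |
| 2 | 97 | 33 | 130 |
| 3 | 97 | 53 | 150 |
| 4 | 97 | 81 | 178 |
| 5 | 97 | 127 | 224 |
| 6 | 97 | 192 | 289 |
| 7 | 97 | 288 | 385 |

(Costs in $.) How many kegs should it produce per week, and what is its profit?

Q = 0 (shut down); profit = -$97

Compute π = P·Q − TC at each output: Q=0: -97; Q=1: -112; Q=2: -126; Q=3: -144; Q=4: -170; Q=5: -214; Q=6: -277; Q=7: -371.
Profit is highest at Q = 0. Equivalently, the lowest AVC in the table is 33/2 ≈ $16.50 at Q = 2, and P = $2 falls below it — price never covers variable cost, so the firm shuts down and loses only its fixed cost.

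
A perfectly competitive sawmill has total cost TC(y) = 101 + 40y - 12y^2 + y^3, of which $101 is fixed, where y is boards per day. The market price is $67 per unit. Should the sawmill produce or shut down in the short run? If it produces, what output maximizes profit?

Variable cost is VC = 40y - 12y^2 + y^3, so AVC = VC/y = 40 - 12y + y^2 and MC = dTC/dy = 40 - 24y + 3y^2.
AVC is minimized where dAVC/dy = -12 + 2y = 0, at y = 6; min AVC = 40 - 12·6 + 6^2 = $4.
Since P = $67 ≥ min AVC = $4, price covers variable cost and the firm should produce.
Set P = MC: 67 = 40 - 24y + 3y^2 → -27 - 24y + 3y^2 = 0. The roots are y = -1 and y = 9; the profit-maximizing output is on the rising part of MC, so y* = 9.
Check: AVC at y = 9 is $13 ≤ P, so revenue covers variable cost.
Profit = P·y − TC = 67·9 − 218 = $385.

Produce at y = 9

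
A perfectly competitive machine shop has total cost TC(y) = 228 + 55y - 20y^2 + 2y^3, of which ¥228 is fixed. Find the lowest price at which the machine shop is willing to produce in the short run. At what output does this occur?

The shutdown price is the minimum of AVC. VC = 55y - 20y^2 + 2y^3, so AVC = 55 - 20y + 2y^2.
At the minimum of AVC, MC = AVC. MC = 55 - 40y + 6y^2; setting MC = AVC gives 4y^2 - 20y = 0, so y = 5. min AVC = 5.
The firm shuts down for any P below ¥5.

¥5 per unit, at y = 5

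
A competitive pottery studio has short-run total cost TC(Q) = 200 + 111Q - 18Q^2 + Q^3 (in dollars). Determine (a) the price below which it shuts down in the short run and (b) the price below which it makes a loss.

Shutdown price = $30; break-even price = $51

AVC = 111 - 18Q + Q^2; minimized at Q = 9, giving min AVC = $30. That is the shutdown price.
ATC = 200/Q + 111 - 18Q + Q^2. Setting dATC/dQ = −200/Q^2 − 18 + 2Q = 0 gives Q = 10 (since 2·10^3 − 18·10^2 = 200).
min ATC = 200/10 + 111 − 18·10 + 10^2 = $51. That is the break-even price.
For $30 ≤ P < $51 the firm produces at a loss; below $30 it shuts down.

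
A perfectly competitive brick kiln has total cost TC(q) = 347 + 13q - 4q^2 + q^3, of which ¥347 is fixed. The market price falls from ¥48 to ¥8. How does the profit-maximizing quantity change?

Output falls from 5 to 0 (the firm shuts down)

MC = 13 - 8q + 3q^2; the shutdown threshold is min AVC = ¥9 (at q = 2).
At P = ¥48 ≥ min AVC, set P = MC on the rising branch: q = 5.
At P = ¥8 < min AVC = ¥9, price no longer covers variable cost at any output, so the firm shuts down: q = 0.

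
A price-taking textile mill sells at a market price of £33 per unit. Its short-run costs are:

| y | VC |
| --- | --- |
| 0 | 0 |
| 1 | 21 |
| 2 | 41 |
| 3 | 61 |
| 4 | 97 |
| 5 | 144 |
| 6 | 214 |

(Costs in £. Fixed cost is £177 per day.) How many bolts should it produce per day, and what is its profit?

Tabulate TR − TC: y=0: -177; y=1: -165; y=2: -152; y=3: -139; y=4: -142; y=5: -156; y=6: -193.
Profit is maximized at y = 3. AVC there is 61/3 = £20.33 ≤ P, so producing beats shutting down (which would give -£177).

y = 3; profit = -£139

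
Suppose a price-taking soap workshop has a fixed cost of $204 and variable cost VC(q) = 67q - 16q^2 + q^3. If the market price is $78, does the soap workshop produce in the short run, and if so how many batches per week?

Produce at q = 11

From TC, MC = TC'(q) = 67 - 32q + 3q^2 and AVC = VC/q = 67 - 16q + q^2.
AVC is minimized where dAVC/dq = -16 + 2q = 0, at q = 8; min AVC = 67 - 16·8 + 8^2 = $3.
Since P = $78 ≥ min AVC = $3, price covers variable cost and the firm should produce.
P = MC gives -11 - 32q + 3q^2 = 0, with roots -1/3 and 11. Take the larger (rising MC): q* = 11.
Check: AVC at q = 11 is $12 ≤ P, so revenue covers variable cost.
Profit = P·q − TC = 78·11 − 336 = $522.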